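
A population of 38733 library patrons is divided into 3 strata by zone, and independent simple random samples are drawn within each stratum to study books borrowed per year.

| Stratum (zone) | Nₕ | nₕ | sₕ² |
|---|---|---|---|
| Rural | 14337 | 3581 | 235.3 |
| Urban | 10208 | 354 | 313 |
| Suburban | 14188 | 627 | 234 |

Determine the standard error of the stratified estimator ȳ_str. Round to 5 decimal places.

0.33749

Var(ȳ_str) = Σₕ Wₕ²(1 − fₕ)sₕ²/nₕ with Wₕ = Nₕ/N, N = 38733.
Rural: Wₕ = 0.37014948; term = 0.37014948²·(1 − 0.24977331)·235.3/3581 = 0.0067540522.
Urban: Wₕ = 0.26354788; term = 0.26354788²·(1 − 0.03467868)·313/354 = 0.059283253.
Suburban: Wₕ = 0.36630264; term = 0.36630264²·(1 − 0.04419228)·234/627 = 0.047862892.
Sum = 0.1139002.
SE = √(0.1139002) = 0.33749.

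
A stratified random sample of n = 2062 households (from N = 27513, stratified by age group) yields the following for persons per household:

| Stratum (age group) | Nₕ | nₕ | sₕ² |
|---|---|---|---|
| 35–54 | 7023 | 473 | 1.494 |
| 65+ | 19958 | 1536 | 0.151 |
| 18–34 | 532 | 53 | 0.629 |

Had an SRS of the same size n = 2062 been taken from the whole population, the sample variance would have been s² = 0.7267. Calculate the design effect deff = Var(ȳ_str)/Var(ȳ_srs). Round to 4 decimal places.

0.7475

Var(ȳ_str) = Σ Wₕ²(1−fₕ)sₕ²/nₕ with Wₕ = Nₕ/27513:
  35–54: (7023/27513)²·(1−473/7023)·1.494/473 = 1.9194532 × 10^-4
  65+: (19958/27513)²·(1−1536/19958)·0.151/1536 = 4.7748929 × 10^-5
  18–34: (532/27513)²·(1−53/532)·0.629/53 = 3.995269 × 10^-6
  → Var(ȳ_str) = 2.4368952 × 10^-4.
Var(ȳ_srs) = (1 − 2062/27513)·0.7267/2062 = 3.2601186 × 10^-4.
deff = (2.4368952 × 10^-4) / (3.2601186 × 10^-4) = 0.7475.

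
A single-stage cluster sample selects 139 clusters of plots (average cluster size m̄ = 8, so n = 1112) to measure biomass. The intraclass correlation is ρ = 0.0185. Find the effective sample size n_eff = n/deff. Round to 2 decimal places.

984.51

deff = 1 + (8 − 1)·0.0185 = 1 + 0.1295 = 1.1295.
n_eff = 1112 / 1.1295 = 984.51.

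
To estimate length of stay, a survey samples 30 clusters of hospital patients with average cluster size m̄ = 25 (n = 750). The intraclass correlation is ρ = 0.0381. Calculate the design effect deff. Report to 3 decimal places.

deff = 1 + (25 − 1)·0.0381 = 1 + 0.9144 = 1.9144.

1.914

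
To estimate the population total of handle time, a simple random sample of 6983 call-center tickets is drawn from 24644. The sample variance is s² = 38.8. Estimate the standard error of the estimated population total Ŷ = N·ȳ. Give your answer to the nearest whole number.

Var(Ŷ) = N²·Var(ȳ) = N²·(1 − n/N)·s²/n.
f = 6983/24644 = 0.28335497; Var(ȳ) = 0.71664503·38.8/6983 = 0.0039819314.
Var(Ŷ) = 24644² · 0.0039819314 = 2.4183334 × 10^6.
SE(Ŷ) = √(2.4183334 × 10^6) = 1555.

1555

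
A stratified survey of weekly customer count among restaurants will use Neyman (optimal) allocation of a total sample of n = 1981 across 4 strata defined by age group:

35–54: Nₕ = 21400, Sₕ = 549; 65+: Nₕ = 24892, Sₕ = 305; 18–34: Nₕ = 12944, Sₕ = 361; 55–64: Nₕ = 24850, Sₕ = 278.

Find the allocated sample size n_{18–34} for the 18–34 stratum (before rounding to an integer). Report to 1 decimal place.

Neyman allocation: nₕ = n·NₕSₕ / Σⱼ NⱼSⱼ.
Σ NⱼSⱼ = 21400·549 + 24892·305 + 12944·361 + 24850·278 = 3.0921744 × 10^7.
n_{18–34} = 1981·12944·361 / (3.0921744 × 10^7) = 299.4.

299.4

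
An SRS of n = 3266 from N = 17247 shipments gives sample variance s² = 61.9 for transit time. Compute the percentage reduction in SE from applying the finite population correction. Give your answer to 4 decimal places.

9.9648

f = n/N = 3266/17247 = 0.18936627.
SE_no-fpc = √(s²/n) = 0.13766934; SE_fpc = √((1−f)s²/n) = 0.12395087.
Ratio = √(1−f) = 0.90035201. Reduction = 100·(1 − 0.90035201) = 9.9648%.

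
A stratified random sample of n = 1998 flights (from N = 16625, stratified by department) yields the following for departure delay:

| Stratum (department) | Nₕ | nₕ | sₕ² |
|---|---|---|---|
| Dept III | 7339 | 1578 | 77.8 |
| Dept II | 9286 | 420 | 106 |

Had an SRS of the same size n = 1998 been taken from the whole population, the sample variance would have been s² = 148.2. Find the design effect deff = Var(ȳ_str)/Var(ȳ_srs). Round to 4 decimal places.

1.2675

Var(ȳ_str) = Σ Wₕ²(1−fₕ)sₕ²/nₕ with Wₕ = Nₕ/16625:
  Dept III: (7339/16625)²·(1−1578/7339)·77.8/1578 = 0.007541957
  Dept II: (9286/16625)²·(1−420/9286)·106/420 = 0.075177811
  → Var(ȳ_str) = 0.082719768.
Var(ȳ_srs) = (1 − 1998/16625)·148.2/1998 = 0.065259888.
deff = 0.082719768 / 0.065259888 = 1.2675.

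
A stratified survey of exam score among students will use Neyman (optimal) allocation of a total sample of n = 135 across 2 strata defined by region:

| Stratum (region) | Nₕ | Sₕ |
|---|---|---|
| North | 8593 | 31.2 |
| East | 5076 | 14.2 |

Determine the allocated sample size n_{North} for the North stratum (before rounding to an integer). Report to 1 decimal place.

106.4

Neyman allocation: nₕ = n·NₕSₕ / Σⱼ NⱼSⱼ.
Σ NⱼSⱼ = 8593·31.2 + 5076·14.2 = 340180.8.
n_{North} = 135·8593·31.2 / 340180.8 = 106.4.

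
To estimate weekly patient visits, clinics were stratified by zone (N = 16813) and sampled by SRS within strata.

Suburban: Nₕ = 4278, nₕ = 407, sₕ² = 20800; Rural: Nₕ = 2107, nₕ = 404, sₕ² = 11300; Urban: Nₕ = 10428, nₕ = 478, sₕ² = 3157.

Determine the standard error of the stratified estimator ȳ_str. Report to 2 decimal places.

2.40

Var(ȳ_str) = Σₕ Wₕ²(1 − fₕ)sₕ²/nₕ with Wₕ = Nₕ/N, N = 16813.
Suburban: Wₕ = 0.25444596; term = 0.25444596²·(1 − 0.09513791)·20800/407 = 2.9939356.
Rural: Wₕ = 0.12531969; term = 0.12531969²·(1 − 0.19174181)·11300/404 = 0.35504699.
Urban: Wₕ = 0.62023434; term = 0.62023434²·(1 − 0.04583813)·3157/478 = 2.4242665.
Sum = 5.7732491.
SE = √(5.7732491) = 2.40.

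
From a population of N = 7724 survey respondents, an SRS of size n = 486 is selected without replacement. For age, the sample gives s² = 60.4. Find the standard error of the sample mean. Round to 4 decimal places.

Under SRS without replacement, Var(ȳ) = (1 − f)·s²/n with f = n/N = 486/7724 = 0.06292077.
Var(ȳ) = (1 − 0.06292077)·60.4/486 = 0.93707923·0.12427984 = 0.11646005.
SE(ȳ) = √(0.11646005) = 0.3413.

0.3413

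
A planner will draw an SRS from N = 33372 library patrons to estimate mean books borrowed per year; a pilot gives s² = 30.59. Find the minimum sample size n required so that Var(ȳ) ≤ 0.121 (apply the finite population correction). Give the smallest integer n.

Without fpc, n₀ = s²/D = 30.59/0.121 = 252.8099.
With fpc, (1 − n/N)·s²/n ≤ D requires n ≥ n₀/(1 + n₀/N) = 252.8099/(1 + 252.8099/33372) = 250.9091.
Rounding up, n = 251.

251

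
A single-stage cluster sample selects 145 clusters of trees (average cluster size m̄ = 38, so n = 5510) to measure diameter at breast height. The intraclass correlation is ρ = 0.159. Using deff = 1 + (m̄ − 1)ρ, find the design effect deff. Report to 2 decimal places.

6.88

deff = 1 + (38 − 1)·0.159 = 1 + 5.883 = 6.883.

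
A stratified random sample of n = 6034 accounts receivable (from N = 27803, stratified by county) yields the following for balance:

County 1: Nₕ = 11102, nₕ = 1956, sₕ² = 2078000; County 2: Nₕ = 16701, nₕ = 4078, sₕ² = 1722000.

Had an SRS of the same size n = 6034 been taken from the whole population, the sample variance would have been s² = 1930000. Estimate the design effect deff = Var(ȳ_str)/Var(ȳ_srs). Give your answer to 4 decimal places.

1.0171

Var(ȳ_str) = Σ Wₕ²(1−fₕ)sₕ²/nₕ with Wₕ = Nₕ/27803:
  County 1: (11102/27803)²·(1−1956/11102)·2078000/1956 = 139.5487
  County 2: (16701/27803)²·(1−4078/16701)·1722000/4078 = 115.16159
  → Var(ȳ_str) = 254.71029.
Var(ȳ_srs) = (1 − 6034/27803)·1930000/6034 = 250.43719.
deff = 254.71029 / 250.43719 = 1.0171.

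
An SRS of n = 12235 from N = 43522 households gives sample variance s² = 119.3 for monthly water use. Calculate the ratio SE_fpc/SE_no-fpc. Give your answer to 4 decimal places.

0.8479

f = n/N = 12235/43522 = 0.28112219.
SE_no-fpc = √(s²/n) = 0.09874571; SE_fpc = √((1−f)s²/n) = 0.083723191.
Ratio = √(1−f) = 0.84786662.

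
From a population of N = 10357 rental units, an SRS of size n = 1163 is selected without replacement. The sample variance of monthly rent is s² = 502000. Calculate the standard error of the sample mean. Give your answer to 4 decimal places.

Under SRS without replacement, Var(ȳ) = (1 − f)·s²/n with f = n/N = 1163/10357 = 0.11229120.
Var(ȳ) = (1 − 0.11229120)·502000/1163 = 0.88770880·431.6423 = 383.17267.
SE(ȳ) = √(383.17267) = 19.5748.

19.5748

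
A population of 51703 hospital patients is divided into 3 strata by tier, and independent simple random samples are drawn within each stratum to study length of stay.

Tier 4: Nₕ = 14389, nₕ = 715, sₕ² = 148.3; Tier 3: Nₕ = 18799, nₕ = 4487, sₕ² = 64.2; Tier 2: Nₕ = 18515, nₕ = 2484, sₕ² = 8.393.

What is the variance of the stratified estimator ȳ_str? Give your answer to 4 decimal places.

Var(ȳ_str) = Σₕ Wₕ²(1 − fₕ)sₕ²/nₕ with Wₕ = Nₕ/N, N = 51703.
Tier 4: Wₕ = 0.27830107; term = 0.27830107²·(1 − 0.04969074)·148.3/715 = 0.01526616.
Tier 3: Wₕ = 0.36359592; term = 0.36359592²·(1 − 0.23868291)·64.2/4487 = 0.0014400665.
Tier 2: Wₕ = 0.35810301; term = 0.35810301²·(1 − 0.13416149)·8.393/2484 = 3.7516168 × 10^-4.
Sum = 0.017081388.

0.0171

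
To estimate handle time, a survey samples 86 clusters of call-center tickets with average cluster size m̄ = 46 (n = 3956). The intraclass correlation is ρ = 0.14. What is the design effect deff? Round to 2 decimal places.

7.30

deff = 1 + (46 − 1)·0.14 = 1 + 6.3 = 7.3.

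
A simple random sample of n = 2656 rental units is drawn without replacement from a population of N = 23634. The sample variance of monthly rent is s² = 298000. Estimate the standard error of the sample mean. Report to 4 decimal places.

9.9795

Under SRS without replacement, Var(ȳ) = (1 − f)·s²/n with f = n/N = 2656/23634 = 0.11238047.
Var(ȳ) = (1 − 0.11238047)·298000/2656 = 0.88761953·112.1988 = 99.589842.
SE(ȳ) = √(99.589842) = 9.9795.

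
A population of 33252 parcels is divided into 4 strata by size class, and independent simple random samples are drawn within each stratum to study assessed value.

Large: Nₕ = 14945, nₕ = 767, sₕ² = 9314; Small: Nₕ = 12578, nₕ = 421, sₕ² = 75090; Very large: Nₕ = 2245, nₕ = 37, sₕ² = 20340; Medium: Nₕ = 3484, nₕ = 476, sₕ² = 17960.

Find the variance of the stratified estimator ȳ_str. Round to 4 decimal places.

Var(ȳ_str) = Σₕ Wₕ²(1 − fₕ)sₕ²/nₕ with Wₕ = Nₕ/N, N = 33252.
Large: Wₕ = 0.44944665; term = 0.44944665²·(1 − 0.05132151)·9314/767 = 2.3271063.
Small: Wₕ = 0.37826296; term = 0.37826296²·(1 − 0.03347114)·75090/421 = 24.666213.
Very large: Wₕ = 0.06751474; term = 0.06751474²·(1 − 0.01648107)·20340/37 = 2.4645015.
Medium: Wₕ = 0.10477565; term = 0.10477565²·(1 − 0.13662457)·17960/476 = 0.35761837.
Sum = 29.815439.

29.8154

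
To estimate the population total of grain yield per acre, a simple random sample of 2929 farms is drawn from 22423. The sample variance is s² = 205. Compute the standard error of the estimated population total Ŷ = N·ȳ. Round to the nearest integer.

Var(Ŷ) = N²·Var(ȳ) = N²·(1 − n/N)·s²/n.
f = 2929/22423 = 0.13062480; Var(ȳ) = 0.86937520·205/2929 = 0.060847359.
Var(Ŷ) = 22423² · 0.060847359 = 3.05935 × 10^7.
SE(Ŷ) = √(3.05935 × 10^7) = 5531.

5531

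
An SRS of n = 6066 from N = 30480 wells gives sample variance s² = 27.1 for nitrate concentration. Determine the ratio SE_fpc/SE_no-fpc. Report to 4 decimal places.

0.8950

f = n/N = 6066/30480 = 0.19901575.
SE_no-fpc = √(s²/n) = 0.066839538; SE_fpc = √((1−f)s²/n) = 0.059819865.
Ratio = √(1−f) = 0.89497724.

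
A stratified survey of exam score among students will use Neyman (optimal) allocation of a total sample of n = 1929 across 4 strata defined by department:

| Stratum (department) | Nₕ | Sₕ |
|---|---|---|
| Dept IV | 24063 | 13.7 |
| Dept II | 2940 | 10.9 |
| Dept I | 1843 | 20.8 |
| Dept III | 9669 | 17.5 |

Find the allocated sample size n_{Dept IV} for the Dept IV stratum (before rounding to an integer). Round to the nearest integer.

1117

Neyman allocation: nₕ = n·NₕSₕ / Σⱼ NⱼSⱼ.
Σ NⱼSⱼ = 24063·13.7 + 2940·10.9 + 1843·20.8 + 9669·17.5 = 569251.
n_{Dept IV} = 1929·24063·13.7 / 569251 = 1117.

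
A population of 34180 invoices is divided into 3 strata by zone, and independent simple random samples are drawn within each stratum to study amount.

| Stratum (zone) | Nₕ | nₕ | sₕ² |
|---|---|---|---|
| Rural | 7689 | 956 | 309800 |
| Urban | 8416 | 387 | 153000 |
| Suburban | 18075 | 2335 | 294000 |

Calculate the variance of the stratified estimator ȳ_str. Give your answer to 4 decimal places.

67.8887

Var(ȳ_str) = Σₕ Wₕ²(1 − fₕ)sₕ²/nₕ with Wₕ = Nₕ/N, N = 34180.
Rural: Wₕ = 0.22495611; term = 0.22495611²·(1 − 0.12433346)·309800/956 = 14.360114.
Urban: Wₕ = 0.24622586; term = 0.24622586²·(1 − 0.04598384)·153000/387 = 22.866702.
Suburban: Wₕ = 0.52881802; term = 0.52881802²·(1 − 0.12918396)·294000/2335 = 30.661921.
Sum = 67.888737.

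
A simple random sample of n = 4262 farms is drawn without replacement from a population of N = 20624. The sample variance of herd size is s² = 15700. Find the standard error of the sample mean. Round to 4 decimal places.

Under SRS without replacement, Var(ȳ) = (1 − f)·s²/n with f = n/N = 4262/20624 = 0.20665244.
Var(ȳ) = (1 − 0.20665244)·15700/4262 = 0.79334756·3.6837166 = 2.9224675.
SE(ȳ) = √(2.9224675) = 1.7095.

1.7095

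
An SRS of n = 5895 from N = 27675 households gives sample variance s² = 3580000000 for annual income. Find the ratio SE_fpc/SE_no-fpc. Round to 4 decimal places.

0.8871

f = n/N = 5895/27675 = 0.21300813.
SE_no-fpc = √(s²/n) = 779.29091; SE_fpc = √((1−f)s²/n) = 691.32893.
Ratio = √(1−f) = 0.88712562.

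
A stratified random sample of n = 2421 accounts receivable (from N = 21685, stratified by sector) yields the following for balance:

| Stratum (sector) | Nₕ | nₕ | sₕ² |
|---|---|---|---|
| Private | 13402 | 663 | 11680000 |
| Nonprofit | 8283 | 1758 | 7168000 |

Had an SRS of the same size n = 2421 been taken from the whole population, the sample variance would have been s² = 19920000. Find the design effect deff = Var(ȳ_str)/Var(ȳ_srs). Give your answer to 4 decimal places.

0.9392

Var(ȳ_str) = Σ Wₕ²(1−fₕ)sₕ²/nₕ with Wₕ = Nₕ/21685:
  Private: (13402/21685)²·(1−663/13402)·11680000/663 = 6396.1025
  Nonprofit: (8283/21685)²·(1−1758/8283)·7168000/1758 = 468.62823
  → Var(ȳ_str) = 6864.7307.
Var(ȳ_srs) = (1 − 2421/21685)·19920000/2421 = 7309.3976.
deff = 6864.7307 / 7309.3976 = 0.9392.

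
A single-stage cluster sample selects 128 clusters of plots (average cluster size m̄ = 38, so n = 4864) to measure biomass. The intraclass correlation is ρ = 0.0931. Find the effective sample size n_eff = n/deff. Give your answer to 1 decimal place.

1094.3

deff = 1 + (38 − 1)·0.0931 = 1 + 3.4447 = 4.4447.
n_eff = 4864 / 4.4447 = 1094.3.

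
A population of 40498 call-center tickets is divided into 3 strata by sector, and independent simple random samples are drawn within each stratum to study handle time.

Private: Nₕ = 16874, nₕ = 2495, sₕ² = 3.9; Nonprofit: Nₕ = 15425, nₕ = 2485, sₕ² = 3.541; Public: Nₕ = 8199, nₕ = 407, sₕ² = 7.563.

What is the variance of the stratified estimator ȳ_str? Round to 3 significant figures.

0.00113

Var(ȳ_str) = Σₕ Wₕ²(1 − fₕ)sₕ²/nₕ with Wₕ = Nₕ/N, N = 40498.
Private: Wₕ = 0.41666255; term = 0.41666255²·(1 − 0.14786061)·3.9/2495 = 2.3124568 × 10^-4.
Nonprofit: Wₕ = 0.38088301; term = 0.38088301²·(1 − 0.16110211)·3.541/2485 = 1.7341706 × 10^-4.
Public: Wₕ = 0.20245444; term = 0.20245444²·(1 − 0.04964020)·7.563/407 = 7.2383965 × 10^-4.
Sum = 0.0011285024.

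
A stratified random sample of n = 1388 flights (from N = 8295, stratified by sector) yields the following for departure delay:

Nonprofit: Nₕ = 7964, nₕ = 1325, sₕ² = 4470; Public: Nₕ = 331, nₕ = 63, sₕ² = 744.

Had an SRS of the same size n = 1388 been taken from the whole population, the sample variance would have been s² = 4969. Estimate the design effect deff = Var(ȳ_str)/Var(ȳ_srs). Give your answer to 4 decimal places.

Var(ȳ_str) = Σ Wₕ²(1−fₕ)sₕ²/nₕ with Wₕ = Nₕ/8295:
  Nonprofit: (7964/8295)²·(1−1325/7964)·4470/1325 = 2.5923449
  Public: (331/8295)²·(1−63/331)·744/63 = 0.015225179
  → Var(ȳ_str) = 2.6075701.
Var(ȳ_srs) = (1 − 1388/8295)·4969/1388 = 2.9809356.
deff = 2.6075701 / 2.9809356 = 0.8747.

0.8747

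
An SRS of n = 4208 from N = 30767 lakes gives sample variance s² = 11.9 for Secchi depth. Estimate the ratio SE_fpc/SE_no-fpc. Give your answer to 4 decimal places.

0.9291

f = n/N = 4208/30767 = 0.13676992.
SE_no-fpc = √(s²/n) = 0.053178443; SE_fpc = √((1−f)s²/n) = 0.049408185.
Ratio = √(1−f) = 0.92910176.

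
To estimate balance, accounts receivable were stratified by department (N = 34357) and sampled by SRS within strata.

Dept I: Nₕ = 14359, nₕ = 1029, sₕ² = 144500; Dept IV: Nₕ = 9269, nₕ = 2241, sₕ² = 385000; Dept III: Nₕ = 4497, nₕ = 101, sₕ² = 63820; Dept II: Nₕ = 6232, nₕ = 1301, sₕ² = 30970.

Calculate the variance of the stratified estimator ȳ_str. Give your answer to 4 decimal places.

43.4538

Var(ȳ_str) = Σₕ Wₕ²(1 − fₕ)sₕ²/nₕ with Wₕ = Nₕ/N, N = 34357.
Dept I: Wₕ = 0.41793521; term = 0.41793521²·(1 − 0.07166237)·144500/1029 = 22.770698.
Dept IV: Wₕ = 0.26978491; term = 0.26978491²·(1 − 0.24177365)·385000/2241 = 9.4809758.
Dept III: Wₕ = 0.13089036; term = 0.13089036²·(1 − 0.02245942)·63820/101 = 10.582433.
Dept II: Wₕ = 0.18138953; term = 0.18138953²·(1 − 0.20876123)·30970/1301 = 0.61972053.
Sum = 43.453827.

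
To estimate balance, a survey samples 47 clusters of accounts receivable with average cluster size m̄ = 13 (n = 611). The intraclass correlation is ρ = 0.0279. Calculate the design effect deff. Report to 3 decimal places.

deff = 1 + (13 − 1)·0.0279 = 1 + 0.3348 = 1.3348.

1.335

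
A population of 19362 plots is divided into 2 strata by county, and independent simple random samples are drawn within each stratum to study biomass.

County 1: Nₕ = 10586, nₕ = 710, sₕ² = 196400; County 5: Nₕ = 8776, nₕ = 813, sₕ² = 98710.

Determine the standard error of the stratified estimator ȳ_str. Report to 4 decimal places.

Var(ȳ_str) = Σₕ Wₕ²(1 − fₕ)sₕ²/nₕ with Wₕ = Nₕ/N, N = 19362.
County 1: Wₕ = 0.54674104; term = 0.54674104²·(1 − 0.06706971)·196400/710 = 77.142849.
County 5: Wₕ = 0.45325896; term = 0.45325896²·(1 − 0.09263902)·98710/813 = 22.633072.
Sum = 99.775921.
SE = √(99.775921) = 9.9888.

9.9888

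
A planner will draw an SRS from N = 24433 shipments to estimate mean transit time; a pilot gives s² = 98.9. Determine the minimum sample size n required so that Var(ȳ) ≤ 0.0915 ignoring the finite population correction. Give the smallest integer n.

1081

Without fpc, n₀ = s²/D = 98.9/0.0915 = 1080.8743.
Rounding up, n = 1081.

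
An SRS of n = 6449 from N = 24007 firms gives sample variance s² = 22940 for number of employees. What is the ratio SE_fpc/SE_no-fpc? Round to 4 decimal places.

f = n/N = 6449/24007 = 0.26862998.
SE_no-fpc = √(s²/n) = 1.8860383; SE_fpc = √((1−f)s²/n) = 1.6129433.
Ratio = √(1−f) = 0.85520174.

0.8552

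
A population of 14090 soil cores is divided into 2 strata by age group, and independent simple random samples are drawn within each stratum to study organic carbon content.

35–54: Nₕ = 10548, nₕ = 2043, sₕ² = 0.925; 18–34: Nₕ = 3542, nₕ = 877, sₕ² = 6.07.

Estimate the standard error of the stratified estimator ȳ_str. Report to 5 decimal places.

Var(ȳ_str) = Σₕ Wₕ²(1 − fₕ)sₕ²/nₕ with Wₕ = Nₕ/N, N = 14090.
35–54: Wₕ = 0.74861604; term = 0.74861604²·(1 − 0.19368601)·0.925/2043 = 2.0459538 × 10^-4.
18–34: Wₕ = 0.25138396; term = 0.25138396²·(1 − 0.24760023)·6.07/877 = 3.2908863 × 10^-4.
Sum = 5.3368401 × 10^-4.
SE = √(5.3368401 × 10^-4) = 0.02310.

0.02310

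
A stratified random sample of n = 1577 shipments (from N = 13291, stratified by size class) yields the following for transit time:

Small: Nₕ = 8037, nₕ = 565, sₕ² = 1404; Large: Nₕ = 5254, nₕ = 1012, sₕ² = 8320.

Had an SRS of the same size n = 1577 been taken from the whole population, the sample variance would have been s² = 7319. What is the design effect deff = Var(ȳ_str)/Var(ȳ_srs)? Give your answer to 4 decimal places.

0.4601

Var(ȳ_str) = Σ Wₕ²(1−fₕ)sₕ²/nₕ with Wₕ = Nₕ/13291:
  Small: (8037/13291)²·(1−565/8037)·1404/565 = 0.84476162
  Large: (5254/13291)²·(1−1012/5254)·8320/1012 = 1.0372614
  → Var(ȳ_str) = 1.882023.
Var(ȳ_srs) = (1 − 1577/13291)·7319/1577 = 4.0904173.
deff = 1.882023 / 4.0904173 = 0.4601.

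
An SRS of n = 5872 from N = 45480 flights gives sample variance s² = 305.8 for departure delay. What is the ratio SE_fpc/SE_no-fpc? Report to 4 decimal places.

0.9332

f = n/N = 5872/45480 = 0.12911170.
SE_no-fpc = √(s²/n) = 0.2282053; SE_fpc = √((1−f)s²/n) = 0.21296437.
Ratio = √(1−f) = 0.93321396.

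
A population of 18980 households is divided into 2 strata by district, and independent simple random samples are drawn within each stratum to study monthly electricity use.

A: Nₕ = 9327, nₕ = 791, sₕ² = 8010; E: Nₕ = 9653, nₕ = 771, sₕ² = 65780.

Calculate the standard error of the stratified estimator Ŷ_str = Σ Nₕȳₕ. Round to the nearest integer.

Var(Ŷ_str) = Σₕ Nₕ²(1 − fₕ)sₕ²/nₕ.
A: 9327²·(1 − 791/9327)·8010/791 = 8.0621786 × 10^8.
E: 9653²·(1 − 771/9653)·65780/771 = 7.3149703 × 10^9.
Sum = 8.1211882 × 10^9.
SE = √(8.1211882 × 10^9) = 90118.

90118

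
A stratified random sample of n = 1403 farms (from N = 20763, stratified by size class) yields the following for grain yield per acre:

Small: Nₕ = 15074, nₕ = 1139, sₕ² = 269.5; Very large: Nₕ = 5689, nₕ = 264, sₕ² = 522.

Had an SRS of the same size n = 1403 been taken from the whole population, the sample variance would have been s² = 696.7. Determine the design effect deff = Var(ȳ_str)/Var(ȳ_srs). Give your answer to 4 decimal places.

0.5547

Var(ȳ_str) = Σ Wₕ²(1−fₕ)sₕ²/nₕ with Wₕ = Nₕ/20763:
  Small: (15074/20763)²·(1−1139/15074)·269.5/1139 = 0.11528965
  Very large: (5689/20763)²·(1−264/5689)·522/264 = 0.14155397
  → Var(ȳ_str) = 0.25684362.
Var(ȳ_srs) = (1 − 1403/20763)·696.7/1403 = 0.46302388.
deff = 0.25684362 / 0.46302388 = 0.5547.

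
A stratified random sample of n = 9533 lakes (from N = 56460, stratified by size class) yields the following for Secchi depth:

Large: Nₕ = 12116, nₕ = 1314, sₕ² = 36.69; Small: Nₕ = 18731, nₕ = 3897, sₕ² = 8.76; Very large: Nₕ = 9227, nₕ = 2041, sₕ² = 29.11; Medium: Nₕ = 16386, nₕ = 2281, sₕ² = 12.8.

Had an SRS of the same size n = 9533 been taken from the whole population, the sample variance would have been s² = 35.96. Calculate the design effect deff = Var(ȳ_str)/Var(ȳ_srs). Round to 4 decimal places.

Var(ȳ_str) = Σ Wₕ²(1−fₕ)sₕ²/nₕ with Wₕ = Nₕ/56460:
  Large: (12116/56460)²·(1−1314/12116)·36.69/1314 = 0.0011463943
  Small: (18731/56460)²·(1−3897/18731)·8.76/3897 = 1.9593463 × 10^-4
  Very large: (9227/56460)²·(1−2041/9227)·29.11/2041 = 2.9666423 × 10^-4
  Medium: (16386/56460)²·(1−2281/16386)·12.8/2281 = 4.0686373 × 10^-4
  → Var(ȳ_str) = 0.0020458569.
Var(ȳ_srs) = (1 − 9533/56460)·35.96/9533 = 0.0031352488.
deff = 0.0020458569 / 0.0031352488 = 0.6525.

0.6525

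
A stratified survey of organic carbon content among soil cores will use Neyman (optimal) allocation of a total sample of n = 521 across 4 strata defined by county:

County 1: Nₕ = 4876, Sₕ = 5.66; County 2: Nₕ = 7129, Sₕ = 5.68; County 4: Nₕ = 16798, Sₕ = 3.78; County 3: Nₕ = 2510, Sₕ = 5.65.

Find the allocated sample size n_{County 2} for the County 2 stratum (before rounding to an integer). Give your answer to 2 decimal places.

144.73

Neyman allocation: nₕ = n·NₕSₕ / Σⱼ NⱼSⱼ.
Σ NⱼSⱼ = 4876·5.66 + 7129·5.68 + 16798·3.78 + 2510·5.65 = 145768.82.
n_{County 2} = 521·7129·5.68 / 145768.82 = 144.73.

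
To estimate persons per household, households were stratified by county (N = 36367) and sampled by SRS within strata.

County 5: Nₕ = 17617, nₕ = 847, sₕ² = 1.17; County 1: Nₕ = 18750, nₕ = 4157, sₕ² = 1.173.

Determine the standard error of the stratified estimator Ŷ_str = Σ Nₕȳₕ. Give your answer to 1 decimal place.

Var(Ŷ_str) = Σₕ Nₕ²(1 − fₕ)sₕ²/nₕ.
County 5: 17617²·(1 − 847/17617)·1.17/847 = 408100.82.
County 1: 18750²·(1 − 4157/18750)·1.173/4157 = 77208.274.
Sum = 485309.09.
SE = √(485309.09) = 696.6.

696.6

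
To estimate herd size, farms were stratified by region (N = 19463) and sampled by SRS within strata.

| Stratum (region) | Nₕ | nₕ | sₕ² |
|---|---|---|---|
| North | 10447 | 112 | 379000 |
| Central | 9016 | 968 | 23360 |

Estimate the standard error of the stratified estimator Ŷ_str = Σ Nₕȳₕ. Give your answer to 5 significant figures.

Var(Ŷ_str) = Σₕ Nₕ²(1 − fₕ)sₕ²/nₕ.
North: 10447²·(1 − 112/10447)·379000/112 = 3.653619 × 10^11.
Central: 9016²·(1 − 968/9016)·23360/968 = 1.7510532 × 10^9.
Sum = 3.6711295 × 10^11.
SE = √(3.6711295 × 10^11) = 605900.

605900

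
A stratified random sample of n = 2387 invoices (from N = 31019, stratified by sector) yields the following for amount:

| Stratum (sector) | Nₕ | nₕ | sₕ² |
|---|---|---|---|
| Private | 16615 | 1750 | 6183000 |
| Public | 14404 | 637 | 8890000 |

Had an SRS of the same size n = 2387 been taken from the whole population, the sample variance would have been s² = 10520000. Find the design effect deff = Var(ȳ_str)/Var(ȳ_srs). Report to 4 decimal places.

0.9300

Var(ȳ_str) = Σ Wₕ²(1−fₕ)sₕ²/nₕ with Wₕ = Nₕ/31019:
  Private: (16615/31019)²·(1−1750/16615)·6183000/1750 = 906.92395
  Public: (14404/31019)²·(1−637/14404)·8890000/637 = 2876.2668
  → Var(ȳ_str) = 3783.1908.
Var(ȳ_srs) = (1 − 2387/31019)·10520000/2387 = 4068.0587.
deff = 3783.1908 / 4068.0587 = 0.9300.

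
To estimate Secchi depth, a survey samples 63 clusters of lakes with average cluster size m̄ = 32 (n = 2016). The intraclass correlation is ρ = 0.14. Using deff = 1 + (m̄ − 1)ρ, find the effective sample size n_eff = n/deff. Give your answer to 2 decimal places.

deff = 1 + (32 − 1)·0.14 = 1 + 4.34 = 5.34.
n_eff = 2016 / 5.34 = 377.53.

377.53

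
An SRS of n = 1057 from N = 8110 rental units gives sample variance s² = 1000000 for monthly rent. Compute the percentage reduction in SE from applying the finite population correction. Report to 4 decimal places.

f = n/N = 1057/8110 = 0.13033292.
SE_no-fpc = √(s²/n) = 30.758313; SE_fpc = √((1−f)s²/n) = 28.683954.
Ratio = √(1−f) = 0.93255942. Reduction = 100·(1 − 0.93255942) = 6.7441%.

6.7441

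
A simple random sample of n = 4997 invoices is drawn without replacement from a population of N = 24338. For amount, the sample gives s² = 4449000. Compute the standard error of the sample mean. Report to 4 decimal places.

Under SRS without replacement, Var(ȳ) = (1 − f)·s²/n with f = n/N = 4997/24338 = 0.20531679.
Var(ȳ) = (1 − 0.20531679)·4449000/4997 = 0.79468321·890.3342 = 707.53364.
SE(ȳ) = √(707.53364) = 26.5995.

26.5995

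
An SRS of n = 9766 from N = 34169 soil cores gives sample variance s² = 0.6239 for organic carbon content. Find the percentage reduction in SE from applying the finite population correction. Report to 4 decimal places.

f = n/N = 9766/34169 = 0.28581463.
SE_no-fpc = √(s²/n) = 0.0079928034; SE_fpc = √((1−f)s²/n) = 0.0067546773.
Ratio = √(1−f) = 0.84509489. Reduction = 100·(1 − 0.84509489) = 15.4905%.

15.4905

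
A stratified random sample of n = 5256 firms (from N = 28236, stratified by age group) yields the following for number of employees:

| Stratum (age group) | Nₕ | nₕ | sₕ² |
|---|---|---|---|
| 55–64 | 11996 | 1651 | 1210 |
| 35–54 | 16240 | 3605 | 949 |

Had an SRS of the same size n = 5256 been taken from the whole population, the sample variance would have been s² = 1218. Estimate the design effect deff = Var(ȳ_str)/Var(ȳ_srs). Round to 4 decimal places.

Var(ȳ_str) = Σ Wₕ²(1−fₕ)sₕ²/nₕ with Wₕ = Nₕ/28236:
  55–64: (11996/28236)²·(1−1651/11996)·1210/1651 = 0.11407721
  35–54: (16240/28236)²·(1−3605/16240)·949/3605 = 0.067751025
  → Var(ȳ_str) = 0.18182824.
Var(ȳ_srs) = (1 − 5256/28236)·1218/5256 = 0.18859874.
deff = 0.18182824 / 0.18859874 = 0.9641.

0.9641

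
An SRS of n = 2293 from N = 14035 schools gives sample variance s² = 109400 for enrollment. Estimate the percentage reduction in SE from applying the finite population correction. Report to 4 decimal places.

f = n/N = 2293/14035 = 0.16337727.
SE_no-fpc = √(s²/n) = 6.9072732; SE_fpc = √((1−f)s²/n) = 6.3178813.
Ratio = √(1−f) = 0.91467083. Reduction = 100·(1 − 0.91467083) = 8.5329%.

8.5329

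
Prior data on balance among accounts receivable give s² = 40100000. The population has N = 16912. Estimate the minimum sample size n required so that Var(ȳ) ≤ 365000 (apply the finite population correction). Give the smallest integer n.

110

Without fpc, n₀ = s²/D = 40100000/365000 = 109.8630.
With fpc, (1 − n/N)·s²/n ≤ D requires n ≥ n₀/(1 + n₀/N) = 109.8630/(1 + 109.8630/16912) = 109.1539.
Rounding up, n = 110.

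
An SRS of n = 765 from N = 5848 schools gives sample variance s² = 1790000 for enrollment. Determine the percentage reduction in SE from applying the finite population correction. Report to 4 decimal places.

f = n/N = 765/5848 = 0.13081395.
SE_no-fpc = √(s²/n) = 48.372195; SE_fpc = √((1−f)s²/n) = 45.097469.
Ratio = √(1−f) = 0.93230148. Reduction = 100·(1 − 0.93230148) = 6.7699%.

6.7699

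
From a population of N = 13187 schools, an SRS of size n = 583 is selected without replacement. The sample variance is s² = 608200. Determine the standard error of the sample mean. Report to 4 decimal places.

Under SRS without replacement, Var(ȳ) = (1 − f)·s²/n with f = n/N = 583/13187 = 0.04421021.
Var(ȳ) = (1 − 0.04421021)·608200/583 = 0.95578979·1043.2247 = 997.10352.
SE(ȳ) = √(997.10352) = 31.5769.

31.5769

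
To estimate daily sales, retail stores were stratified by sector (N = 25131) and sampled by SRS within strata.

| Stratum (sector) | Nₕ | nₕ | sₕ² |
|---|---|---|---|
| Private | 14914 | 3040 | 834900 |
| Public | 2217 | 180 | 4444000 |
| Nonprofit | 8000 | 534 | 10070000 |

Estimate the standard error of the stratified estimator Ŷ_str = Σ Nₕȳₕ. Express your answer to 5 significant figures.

1.1342 × 10^6

Var(Ŷ_str) = Σₕ Nₕ²(1 − fₕ)sₕ²/nₕ.
Private: 14914²·(1 − 3040/14914)·834900/3040 = 4.8635352 × 10^10.
Public: 2217²·(1 − 180/2217)·4444000/180 = 1.1149574 × 10^11.
Nonprofit: 8000²·(1 − 534/8000)·10070000/534 = 1.1263314 × 10^12.
Sum = 1.2864625 × 10^12.
SE = √(1.2864625 × 10^12) = 1.1342 × 10^6.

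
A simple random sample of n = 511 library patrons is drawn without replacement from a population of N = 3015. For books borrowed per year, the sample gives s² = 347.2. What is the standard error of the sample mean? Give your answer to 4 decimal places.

Under SRS without replacement, Var(ȳ) = (1 − f)·s²/n with f = n/N = 511/3015 = 0.16948590.
Var(ȳ) = (1 − 0.16948590)·347.2/511 = 0.83051410·0.67945205 = 0.56429451.
SE(ȳ) = √(0.56429451) = 0.7512.

0.7512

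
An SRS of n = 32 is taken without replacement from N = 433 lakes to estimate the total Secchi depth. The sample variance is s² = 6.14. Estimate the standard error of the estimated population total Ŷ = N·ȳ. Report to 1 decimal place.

Var(Ŷ) = N²·Var(ȳ) = N²·(1 − n/N)·s²/n.
f = 32/433 = 0.07390300; Var(ȳ) = 0.92609700·6.14/32 = 0.17769486.
Var(Ŷ) = 433² · 0.17769486 = 33315.832.
SE(Ŷ) = √(33315.832) = 182.5.

182.5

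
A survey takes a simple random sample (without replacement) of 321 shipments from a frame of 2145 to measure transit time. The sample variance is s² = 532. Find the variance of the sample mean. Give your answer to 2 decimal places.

Under SRS without replacement, Var(ȳ) = (1 − f)·s²/n with f = n/N = 321/2145 = 0.14965035.
Var(ȳ) = (1 − 0.14965035)·532/321 = 0.85034965·1.6573209 = 1.4093022.

1.41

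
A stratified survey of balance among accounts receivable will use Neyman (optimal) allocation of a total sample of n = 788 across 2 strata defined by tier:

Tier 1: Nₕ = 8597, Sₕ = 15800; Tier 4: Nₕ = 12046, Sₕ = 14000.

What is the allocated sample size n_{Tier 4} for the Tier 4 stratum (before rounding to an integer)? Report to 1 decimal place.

Neyman allocation: nₕ = n·NₕSₕ / Σⱼ NⱼSⱼ.
Σ NⱼSⱼ = 8597·15800 + 12046·14000 = 3.044766 × 10^8.
n_{Tier 4} = 788·12046·14000 / (3.044766 × 10^8) = 436.5.

436.5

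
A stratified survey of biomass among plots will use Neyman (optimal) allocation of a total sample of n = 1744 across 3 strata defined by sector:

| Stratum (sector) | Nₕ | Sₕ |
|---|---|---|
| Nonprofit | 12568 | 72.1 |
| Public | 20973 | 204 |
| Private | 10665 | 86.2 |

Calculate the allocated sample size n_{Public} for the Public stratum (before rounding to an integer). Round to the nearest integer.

1222

Neyman allocation: nₕ = n·NₕSₕ / Σⱼ NⱼSⱼ.
Σ NⱼSⱼ = 12568·72.1 + 20973·204 + 10665·86.2 = 6.1039678 × 10^6.
n_{Public} = 1744·20973·204 / (6.1039678 × 10^6) = 1222.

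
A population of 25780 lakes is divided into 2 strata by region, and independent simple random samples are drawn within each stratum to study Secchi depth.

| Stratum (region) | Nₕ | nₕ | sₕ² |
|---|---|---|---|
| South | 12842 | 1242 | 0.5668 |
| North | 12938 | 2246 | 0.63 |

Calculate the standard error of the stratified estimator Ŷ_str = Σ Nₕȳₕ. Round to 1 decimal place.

Var(Ŷ_str) = Σₕ Nₕ²(1 − fₕ)sₕ²/nₕ.
South: 12842²·(1 − 1242/12842)·0.5668/1242 = 67982.777.
North: 12938²·(1 − 2246/12938)·0.63/2246 = 38802.249.
Sum = 106785.03.
SE = √(106785.03) = 326.8.

326.8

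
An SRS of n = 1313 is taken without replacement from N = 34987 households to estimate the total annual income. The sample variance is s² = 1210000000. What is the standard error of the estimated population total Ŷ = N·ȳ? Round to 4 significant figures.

3.295 × 10^7

Var(Ŷ) = N²·Var(ȳ) = N²·(1 − n/N)·s²/n.
f = 1313/34987 = 0.03752822; Var(ȳ) = 0.96247178·1210000000/1313 = 886969.42.
Var(Ŷ) = 34987² · 886969.42 = 1.0857305 × 10^15.
SE(Ŷ) = √(1.0857305 × 10^15) = 3.295 × 10^7.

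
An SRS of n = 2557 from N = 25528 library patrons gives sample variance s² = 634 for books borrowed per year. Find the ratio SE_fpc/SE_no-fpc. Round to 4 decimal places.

0.9486

f = n/N = 2557/25528 = 0.10016453.
SE_no-fpc = √(s²/n) = 0.49794258; SE_fpc = √((1−f)s²/n) = 0.47234663.
Ratio = √(1−f) = 0.94859658.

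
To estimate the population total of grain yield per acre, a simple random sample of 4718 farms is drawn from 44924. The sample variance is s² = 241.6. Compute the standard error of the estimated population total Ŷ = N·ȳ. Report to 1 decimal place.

9617.3

Var(Ŷ) = N²·Var(ȳ) = N²·(1 − n/N)·s²/n.
f = 4718/44924 = 0.10502181; Var(ȳ) = 0.89497819·241.6/4718 = 0.045830167.
Var(Ŷ) = 44924² · 0.045830167 = 9.2492875 × 10^7.
SE(Ŷ) = √(9.2492875 × 10^7) = 9617.3.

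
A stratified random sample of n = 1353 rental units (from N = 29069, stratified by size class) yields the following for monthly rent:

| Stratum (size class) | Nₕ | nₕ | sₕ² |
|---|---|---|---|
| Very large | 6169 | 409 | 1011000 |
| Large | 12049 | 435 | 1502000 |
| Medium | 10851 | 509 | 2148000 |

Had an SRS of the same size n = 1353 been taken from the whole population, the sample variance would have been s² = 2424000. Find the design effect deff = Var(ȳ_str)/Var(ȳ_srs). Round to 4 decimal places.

Var(ȳ_str) = Σ Wₕ²(1−fₕ)sₕ²/nₕ with Wₕ = Nₕ/29069:
  Very large: (6169/29069)²·(1−409/6169)·1011000/409 = 103.94531
  Large: (12049/29069)²·(1−435/12049)·1502000/435 = 571.81207
  Medium: (10851/29069)²·(1−509/10851)·2148000/509 = 560.44191
  → Var(ȳ_str) = 1236.1993.
Var(ȳ_srs) = (1 − 1353/29069)·2424000/1353 = 1708.1865.
deff = 1236.1993 / 1708.1865 = 0.7237.

0.7237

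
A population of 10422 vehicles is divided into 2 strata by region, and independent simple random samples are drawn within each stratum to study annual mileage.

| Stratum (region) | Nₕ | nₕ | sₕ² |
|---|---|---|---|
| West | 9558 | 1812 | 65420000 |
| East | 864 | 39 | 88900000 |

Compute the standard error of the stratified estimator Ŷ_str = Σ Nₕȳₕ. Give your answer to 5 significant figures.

Var(Ŷ_str) = Σₕ Nₕ²(1 − fₕ)sₕ²/nₕ.
West: 9558²·(1 − 1812/9558)·65420000/1812 = 2.6729871 × 10^12.
East: 864²·(1 − 39/864)·88900000/39 = 1.6248185 × 10^12.
Sum = 4.2978056 × 10^12.
SE = √(4.2978056 × 10^12) = 2.0731 × 10^6.

2.0731 × 10^6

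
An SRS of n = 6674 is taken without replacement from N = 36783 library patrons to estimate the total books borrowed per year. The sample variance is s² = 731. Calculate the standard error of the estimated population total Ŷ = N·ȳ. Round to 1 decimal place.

Var(Ŷ) = N²·Var(ȳ) = N²·(1 − n/N)·s²/n.
f = 6674/36783 = 0.18144251; Var(ȳ) = 0.81855749·731/6674 = 0.089656206.
Var(Ŷ) = 36783² · 0.089656206 = 1.2130387 × 10^8.
SE(Ŷ) = √(1.2130387 × 10^8) = 11013.8.

11013.8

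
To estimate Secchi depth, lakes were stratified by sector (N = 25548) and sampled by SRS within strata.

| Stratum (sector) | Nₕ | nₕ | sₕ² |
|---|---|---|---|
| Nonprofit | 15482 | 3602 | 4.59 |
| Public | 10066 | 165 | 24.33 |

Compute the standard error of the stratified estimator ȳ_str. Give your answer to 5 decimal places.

0.15124

Var(ȳ_str) = Σₕ Wₕ²(1 − fₕ)sₕ²/nₕ with Wₕ = Nₕ/N, N = 25548.
Nonprofit: Wₕ = 0.60599656; term = 0.60599656²·(1 − 0.23265728)·4.59/3602 = 3.5908616 × 10^-4.
Public: Wₕ = 0.39400344; term = 0.39400344²·(1 − 0.01639181)·24.33/165 = 0.022515435.
Sum = 0.022874521.
SE = √(0.022874521) = 0.15124.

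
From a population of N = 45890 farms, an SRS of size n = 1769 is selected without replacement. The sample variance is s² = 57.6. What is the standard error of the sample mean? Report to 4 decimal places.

0.1769

Under SRS without replacement, Var(ȳ) = (1 − f)·s²/n with f = n/N = 1769/45890 = 0.03854870.
Var(ȳ) = (1 − 0.03854870)·57.6/1769 = 0.96145130·0.032560769 = 0.031305593.
SE(ȳ) = √(0.031305593) = 0.1769.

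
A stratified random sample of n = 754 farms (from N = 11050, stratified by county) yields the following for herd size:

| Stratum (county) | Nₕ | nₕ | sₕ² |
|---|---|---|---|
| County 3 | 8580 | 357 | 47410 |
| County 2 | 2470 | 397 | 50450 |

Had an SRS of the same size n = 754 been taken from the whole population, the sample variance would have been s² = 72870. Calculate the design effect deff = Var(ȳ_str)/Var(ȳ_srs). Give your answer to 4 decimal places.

0.9113

Var(ȳ_str) = Σ Wₕ²(1−fₕ)sₕ²/nₕ with Wₕ = Nₕ/11050:
  County 3: (8580/11050)²·(1−357/8580)·47410/357 = 76.735223
  County 2: (2470/11050)²·(1−397/2470)·50450/397 = 5.3289588
  → Var(ȳ_str) = 82.064182.
Var(ȳ_srs) = (1 − 754/11050)·72870/754 = 90.049992.
deff = 82.064182 / 90.049992 = 0.9113.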